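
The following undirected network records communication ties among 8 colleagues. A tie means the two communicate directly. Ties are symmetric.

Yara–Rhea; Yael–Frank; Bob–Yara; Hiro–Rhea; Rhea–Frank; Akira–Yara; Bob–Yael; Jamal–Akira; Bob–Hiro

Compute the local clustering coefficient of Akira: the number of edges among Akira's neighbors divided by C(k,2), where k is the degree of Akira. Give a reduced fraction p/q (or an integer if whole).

Akira's neighbors: Jamal and Yara (k = 2).
Possible neighbor pairs: C(2,2) = 1. Edges among them: none → e = 0.
Clustering(Akira) = 0/1.

0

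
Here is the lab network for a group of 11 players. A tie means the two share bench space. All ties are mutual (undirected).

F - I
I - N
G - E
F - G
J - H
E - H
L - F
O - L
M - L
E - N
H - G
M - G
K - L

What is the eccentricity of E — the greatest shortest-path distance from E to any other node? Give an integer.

4

Distances from E: F:2, G:1, H:1, I:2, J:2, K:4, L:3, M:2, N:1, O:4.
The largest is 4 (to K and O), so the eccentricity of E is 4.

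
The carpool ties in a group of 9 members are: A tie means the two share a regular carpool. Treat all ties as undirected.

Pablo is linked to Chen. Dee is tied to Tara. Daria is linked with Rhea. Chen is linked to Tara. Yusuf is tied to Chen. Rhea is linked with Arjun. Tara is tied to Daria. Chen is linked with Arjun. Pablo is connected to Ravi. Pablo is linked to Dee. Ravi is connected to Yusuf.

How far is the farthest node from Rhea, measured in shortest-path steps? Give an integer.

4

Distances from Rhea: Arjun:1, Chen:2, Daria:1, Dee:3, Pablo:3, Ravi:4, Tara:2, Yusuf:3.
The largest is 4 (to Ravi), so the eccentricity of Rhea is 4.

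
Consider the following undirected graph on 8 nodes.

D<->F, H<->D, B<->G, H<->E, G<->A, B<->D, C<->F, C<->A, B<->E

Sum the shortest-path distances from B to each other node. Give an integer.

Distances from B: A:2, C:3, D:1, E:1, F:2, G:1, H:2.
Sum = 2 + 3 + 1 + 1 + 2 + 1 + 2 = 12.

12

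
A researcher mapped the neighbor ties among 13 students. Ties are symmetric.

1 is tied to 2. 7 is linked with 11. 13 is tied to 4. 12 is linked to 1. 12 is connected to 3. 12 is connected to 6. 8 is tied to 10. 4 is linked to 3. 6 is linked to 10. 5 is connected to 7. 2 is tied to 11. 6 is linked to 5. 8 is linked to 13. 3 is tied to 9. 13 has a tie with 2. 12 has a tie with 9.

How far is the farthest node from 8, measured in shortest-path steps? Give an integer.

Distances from 8: 1:3, 2:2, 3:3, 4:2, 5:3, 6:2, 7:4, 9:4, 10:1, 11:3, 12:3, 13:1.
The largest is 4 (to 9 and 7), so the eccentricity of 8 is 4.

4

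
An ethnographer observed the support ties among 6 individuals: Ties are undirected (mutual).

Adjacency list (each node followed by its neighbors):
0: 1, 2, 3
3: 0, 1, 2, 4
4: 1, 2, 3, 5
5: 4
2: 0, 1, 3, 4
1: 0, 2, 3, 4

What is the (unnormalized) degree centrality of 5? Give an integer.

5 is directly tied to 4. That is 1 neighbor, so the degree of 5 is 1.

1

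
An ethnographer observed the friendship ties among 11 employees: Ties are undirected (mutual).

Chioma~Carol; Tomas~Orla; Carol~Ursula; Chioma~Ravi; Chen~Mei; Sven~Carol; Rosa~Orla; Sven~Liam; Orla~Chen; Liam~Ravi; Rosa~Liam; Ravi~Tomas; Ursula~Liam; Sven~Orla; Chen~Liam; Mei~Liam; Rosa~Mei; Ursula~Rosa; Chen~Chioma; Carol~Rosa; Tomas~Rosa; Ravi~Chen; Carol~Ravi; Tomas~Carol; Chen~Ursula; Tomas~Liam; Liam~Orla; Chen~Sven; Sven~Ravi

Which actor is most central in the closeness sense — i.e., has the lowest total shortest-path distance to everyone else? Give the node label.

Liam

Farness (sum of distances to all others) for each node — Carol:14, Chen:13, Chioma:17, Liam:12, Mei:17, Orla:15, Ravi:14, Rosa:14, Sven:15, Tomas:15, Ursula:16.
The smallest farness is 12, for Liam, so Liam has the highest closeness.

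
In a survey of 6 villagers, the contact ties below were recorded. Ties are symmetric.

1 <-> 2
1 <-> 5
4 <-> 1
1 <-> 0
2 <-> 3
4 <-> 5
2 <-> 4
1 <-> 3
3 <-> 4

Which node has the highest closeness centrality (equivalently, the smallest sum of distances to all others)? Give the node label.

Farness (sum of distances to all others) for each node — 0:9, 1:5, 2:7, 3:7, 4:6, 5:8.
The smallest farness is 5, for 1, so 1 has the highest closeness.

1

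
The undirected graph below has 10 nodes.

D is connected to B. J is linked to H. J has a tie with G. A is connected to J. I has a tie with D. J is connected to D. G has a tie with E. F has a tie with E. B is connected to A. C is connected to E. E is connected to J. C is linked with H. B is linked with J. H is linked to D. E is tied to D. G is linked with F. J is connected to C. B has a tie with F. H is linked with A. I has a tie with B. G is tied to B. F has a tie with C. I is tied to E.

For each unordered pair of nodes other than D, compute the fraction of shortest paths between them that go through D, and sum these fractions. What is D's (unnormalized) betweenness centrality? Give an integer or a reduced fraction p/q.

Pairs whose geodesics pass through D — B–E: 1/5; B–H: 1/3; J–I: 1/3; E–H: 1/3; H–I: 1.
All other pairs contribute 0.
Summing the contributions gives betweenness(D) = 11/5.

11/5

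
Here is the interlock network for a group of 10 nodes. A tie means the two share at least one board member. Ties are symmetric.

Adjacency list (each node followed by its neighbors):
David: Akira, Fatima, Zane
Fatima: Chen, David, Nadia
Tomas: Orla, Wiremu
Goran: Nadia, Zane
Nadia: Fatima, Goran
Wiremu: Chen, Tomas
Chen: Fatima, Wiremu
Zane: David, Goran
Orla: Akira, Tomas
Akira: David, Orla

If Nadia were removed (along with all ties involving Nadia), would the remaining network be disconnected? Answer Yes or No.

No

Even without Nadia, every remaining node can still reach every other (the residual graph is connected), so Nadia is not a cut vertex.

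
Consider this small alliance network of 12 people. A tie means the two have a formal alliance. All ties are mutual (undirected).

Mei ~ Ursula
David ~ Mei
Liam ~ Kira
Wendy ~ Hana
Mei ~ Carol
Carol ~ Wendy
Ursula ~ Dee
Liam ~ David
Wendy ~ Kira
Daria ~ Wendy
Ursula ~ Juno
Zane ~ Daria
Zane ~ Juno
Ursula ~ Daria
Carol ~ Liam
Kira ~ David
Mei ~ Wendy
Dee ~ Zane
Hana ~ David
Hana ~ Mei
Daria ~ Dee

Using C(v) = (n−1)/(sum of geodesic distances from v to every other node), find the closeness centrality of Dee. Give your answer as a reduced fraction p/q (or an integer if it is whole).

11/25

Distances from Dee: Carol:3, Daria:1, David:3, Hana:3, Juno:2, Kira:3, Liam:4, Mei:2, Ursula:1, Wendy:2, Zane:1. Sum = 25.
n = 12, so closeness = 11/25.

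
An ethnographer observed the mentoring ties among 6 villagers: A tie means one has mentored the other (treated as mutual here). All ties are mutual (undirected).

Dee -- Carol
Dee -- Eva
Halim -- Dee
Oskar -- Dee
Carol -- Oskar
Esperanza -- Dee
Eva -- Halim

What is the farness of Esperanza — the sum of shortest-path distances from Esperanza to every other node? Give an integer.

Distances from Esperanza: Carol:2, Dee:1, Eva:2, Halim:2, Oskar:2.
Sum = 2 + 1 + 2 + 2 + 2 = 9.

9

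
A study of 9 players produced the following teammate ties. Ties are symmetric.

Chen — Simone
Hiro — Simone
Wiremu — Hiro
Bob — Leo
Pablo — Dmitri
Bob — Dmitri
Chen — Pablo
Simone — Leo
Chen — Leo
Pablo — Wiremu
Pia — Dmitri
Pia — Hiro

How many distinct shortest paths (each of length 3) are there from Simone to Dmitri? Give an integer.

3

The shortest distance is 3. The length-3 paths are: Simone–Hiro–Pia–Dmitri; Simone–Leo–Bob–Dmitri; Simone–Chen–Pablo–Dmitri.
That gives 3 distinct shortest paths.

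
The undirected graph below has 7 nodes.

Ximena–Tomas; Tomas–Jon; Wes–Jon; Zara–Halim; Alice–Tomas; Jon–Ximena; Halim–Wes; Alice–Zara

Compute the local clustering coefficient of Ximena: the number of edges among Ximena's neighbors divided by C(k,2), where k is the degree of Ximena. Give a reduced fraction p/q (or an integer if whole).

Ximena's neighbors: Jon and Tomas (k = 2).
Possible neighbor pairs: C(2,2) = 1. Edges among them: Jon–Tomas → e = 1.
Clustering(Ximena) = 1/1.

1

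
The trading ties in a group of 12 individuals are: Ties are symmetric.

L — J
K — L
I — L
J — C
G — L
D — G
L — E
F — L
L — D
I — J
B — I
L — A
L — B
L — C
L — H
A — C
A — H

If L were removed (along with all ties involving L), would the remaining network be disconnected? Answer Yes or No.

Removing L leaves {E} with no path to {A, B, C, H, I, and J}, so the network splits into 5 components. L is a cut vertex.

Yes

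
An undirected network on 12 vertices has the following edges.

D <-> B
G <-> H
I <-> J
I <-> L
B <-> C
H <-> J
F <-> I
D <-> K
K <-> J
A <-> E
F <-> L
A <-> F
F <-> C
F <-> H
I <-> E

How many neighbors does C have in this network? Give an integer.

C is directly tied to B and F. That is 2 neighbors, so the degree of C is 2.

2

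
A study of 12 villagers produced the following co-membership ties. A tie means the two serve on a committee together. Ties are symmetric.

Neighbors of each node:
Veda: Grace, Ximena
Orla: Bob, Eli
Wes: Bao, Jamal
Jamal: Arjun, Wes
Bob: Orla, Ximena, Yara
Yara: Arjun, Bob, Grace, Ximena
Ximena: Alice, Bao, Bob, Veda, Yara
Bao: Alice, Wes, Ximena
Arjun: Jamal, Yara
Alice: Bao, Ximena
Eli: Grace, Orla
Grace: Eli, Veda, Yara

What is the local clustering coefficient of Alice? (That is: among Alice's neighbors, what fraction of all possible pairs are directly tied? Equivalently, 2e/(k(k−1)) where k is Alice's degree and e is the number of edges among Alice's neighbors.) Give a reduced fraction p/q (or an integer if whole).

1

Alice's neighbors: Bao and Ximena (k = 2).
Possible neighbor pairs: C(2,2) = 1. Edges among them: Bao–Ximena → e = 1.
Clustering(Alice) = 1/1.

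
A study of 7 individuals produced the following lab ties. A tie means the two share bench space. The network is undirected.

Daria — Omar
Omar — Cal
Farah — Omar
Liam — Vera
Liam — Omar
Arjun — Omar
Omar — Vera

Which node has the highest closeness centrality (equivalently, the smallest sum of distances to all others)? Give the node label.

Farness (sum of distances to all others) for each node — Arjun:11, Cal:11, Daria:11, Farah:11, Liam:10, Omar:6, Vera:10.
The smallest farness is 6, for Omar, so Omar has the highest closeness.

Omar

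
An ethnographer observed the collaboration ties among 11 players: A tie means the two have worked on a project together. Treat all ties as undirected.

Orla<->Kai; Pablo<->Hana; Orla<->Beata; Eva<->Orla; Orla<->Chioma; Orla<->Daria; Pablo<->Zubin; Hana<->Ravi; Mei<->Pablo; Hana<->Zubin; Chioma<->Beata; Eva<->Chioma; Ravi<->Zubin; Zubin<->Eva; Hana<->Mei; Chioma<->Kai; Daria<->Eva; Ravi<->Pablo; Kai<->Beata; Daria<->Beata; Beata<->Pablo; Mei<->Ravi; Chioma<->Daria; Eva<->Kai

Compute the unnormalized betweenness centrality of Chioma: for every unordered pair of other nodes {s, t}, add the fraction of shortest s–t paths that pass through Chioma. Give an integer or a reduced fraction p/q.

1/2

Pairs whose geodesics pass through Chioma — Eva–Beata: 1/4; Daria–Kai: 1/4.
All other pairs contribute 0.
Summing the contributions gives betweenness(Chioma) = 1/2.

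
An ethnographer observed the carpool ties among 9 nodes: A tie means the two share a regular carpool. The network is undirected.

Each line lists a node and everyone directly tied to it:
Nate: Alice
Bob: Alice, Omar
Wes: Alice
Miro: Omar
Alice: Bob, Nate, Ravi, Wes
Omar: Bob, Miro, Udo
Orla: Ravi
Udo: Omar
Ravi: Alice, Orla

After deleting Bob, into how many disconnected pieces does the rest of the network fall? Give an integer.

Without Bob, the remaining ties split the others into: {Alice, Nate, Orla, Ravi, Wes}; {Miro, Omar, Udo}.
That's 2 separate components.

2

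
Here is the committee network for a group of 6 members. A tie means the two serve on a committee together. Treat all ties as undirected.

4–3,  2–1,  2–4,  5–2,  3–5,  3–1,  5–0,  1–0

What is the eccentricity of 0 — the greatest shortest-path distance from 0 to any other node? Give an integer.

Distances from 0: 1:1, 2:2, 3:2, 4:3, 5:1.
The largest is 3 (to 4), so the eccentricity of 0 is 3.

3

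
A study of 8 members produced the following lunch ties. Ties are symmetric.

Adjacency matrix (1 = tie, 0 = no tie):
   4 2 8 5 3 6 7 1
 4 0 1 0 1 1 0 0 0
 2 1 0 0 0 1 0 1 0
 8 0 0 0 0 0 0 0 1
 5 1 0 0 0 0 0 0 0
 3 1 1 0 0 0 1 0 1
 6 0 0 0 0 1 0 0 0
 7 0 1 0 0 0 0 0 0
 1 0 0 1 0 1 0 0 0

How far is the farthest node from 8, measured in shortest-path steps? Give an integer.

4

Distances from 8: 1:1, 2:3, 3:2, 4:3, 5:4, 6:3, 7:4.
The largest is 4 (to 5 and 7), so the eccentricity of 8 is 4.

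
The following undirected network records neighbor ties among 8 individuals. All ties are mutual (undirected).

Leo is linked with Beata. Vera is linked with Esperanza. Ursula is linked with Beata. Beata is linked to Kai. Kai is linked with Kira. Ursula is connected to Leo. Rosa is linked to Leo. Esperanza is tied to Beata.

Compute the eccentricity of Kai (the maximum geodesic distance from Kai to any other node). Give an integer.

Distances from Kai: Beata:1, Esperanza:2, Kira:1, Leo:2, Rosa:3, Ursula:2, Vera:3.
The largest is 3 (to Rosa and Vera), so the eccentricity of Kai is 3.

3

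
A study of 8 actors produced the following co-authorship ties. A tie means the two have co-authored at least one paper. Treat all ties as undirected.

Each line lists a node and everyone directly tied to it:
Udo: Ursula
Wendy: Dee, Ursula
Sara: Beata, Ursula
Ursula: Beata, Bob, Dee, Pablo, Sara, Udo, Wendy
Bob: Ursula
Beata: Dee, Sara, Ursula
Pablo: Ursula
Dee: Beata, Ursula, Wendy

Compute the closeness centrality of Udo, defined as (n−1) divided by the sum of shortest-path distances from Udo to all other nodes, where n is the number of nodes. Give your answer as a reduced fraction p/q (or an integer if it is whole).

7/13

Distances from Udo: Beata:2, Bob:2, Dee:2, Pablo:2, Sara:2, Ursula:1, Wendy:2. Sum = 13.
n = 8, so closeness = 7/13.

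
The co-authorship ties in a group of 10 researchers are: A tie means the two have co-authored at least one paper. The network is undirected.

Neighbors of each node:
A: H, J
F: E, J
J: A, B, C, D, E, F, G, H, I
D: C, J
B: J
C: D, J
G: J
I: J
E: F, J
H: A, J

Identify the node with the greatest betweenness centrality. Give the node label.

J

Unnormalized betweenness of each node: A:0, B:0, C:0, D:0, E:0, F:0, G:0, H:0, I:0, J:33.
J has the largest value, 33, making it the main broker — the node through which the most shortest paths run.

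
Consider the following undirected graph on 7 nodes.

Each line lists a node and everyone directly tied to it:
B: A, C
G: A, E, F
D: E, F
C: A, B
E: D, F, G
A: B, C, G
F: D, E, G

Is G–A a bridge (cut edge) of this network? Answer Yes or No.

Yes

Without the G–A edge there is no alternate route between G and A, so the network disconnects. It is a bridge.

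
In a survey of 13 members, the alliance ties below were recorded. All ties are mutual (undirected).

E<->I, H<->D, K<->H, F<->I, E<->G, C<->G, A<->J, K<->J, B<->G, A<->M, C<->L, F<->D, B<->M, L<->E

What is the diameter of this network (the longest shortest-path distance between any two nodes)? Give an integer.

Eccentricity of each node (its greatest distance to any other): A:5, B:5, C:6, D:5, E:5, F:5, G:5, H:6, I:5, J:6, K:6, L:6, M:5.
The maximum eccentricity is 6, realized for instance by the pair J–L via J – A – M – B – G – E – L. So the diameter is 6.

6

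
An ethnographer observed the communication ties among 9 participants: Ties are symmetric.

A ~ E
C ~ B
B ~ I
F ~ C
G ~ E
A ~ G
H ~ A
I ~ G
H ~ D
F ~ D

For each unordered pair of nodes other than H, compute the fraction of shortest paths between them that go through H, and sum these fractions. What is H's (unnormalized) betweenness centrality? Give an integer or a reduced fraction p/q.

Pairs whose geodesics pass through H — F–A: 1; F–E: 1; F–G: 1/2; D–A: 1; D–E: 1; D–G: 1; D–I: 1/2; A–C: 1/2.
All other pairs contribute 0.
Summing the contributions gives betweenness(H) = 13/2.

13/2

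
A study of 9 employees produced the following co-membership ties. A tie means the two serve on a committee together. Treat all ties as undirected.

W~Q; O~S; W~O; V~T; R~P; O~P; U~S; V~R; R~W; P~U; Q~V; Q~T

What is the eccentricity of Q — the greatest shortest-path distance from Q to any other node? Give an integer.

4

Distances from Q: O:2, P:3, R:2, S:3, T:1, U:4, V:1, W:1.
The largest is 4 (to U), so the eccentricity of Q is 4.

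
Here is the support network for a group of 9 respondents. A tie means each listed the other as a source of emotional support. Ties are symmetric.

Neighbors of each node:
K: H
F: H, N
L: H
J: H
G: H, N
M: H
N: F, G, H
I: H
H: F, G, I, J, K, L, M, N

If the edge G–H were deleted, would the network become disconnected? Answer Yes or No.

No

Even without that edge, G still reaches H via G – N – H, so the network stays connected. Not a bridge.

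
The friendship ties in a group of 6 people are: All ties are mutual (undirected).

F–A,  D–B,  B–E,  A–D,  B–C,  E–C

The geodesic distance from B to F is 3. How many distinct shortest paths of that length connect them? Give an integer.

The shortest distance is 3, and the only length-3 path is B–D–A–F. So there is exactly 1 shortest path.

1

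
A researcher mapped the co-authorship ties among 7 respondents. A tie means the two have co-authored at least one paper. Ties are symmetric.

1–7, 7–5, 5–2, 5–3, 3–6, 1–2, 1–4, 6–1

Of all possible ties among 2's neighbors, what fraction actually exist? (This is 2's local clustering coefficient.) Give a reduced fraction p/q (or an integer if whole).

0

2's neighbors: 1 and 5 (k = 2).
Possible neighbor pairs: C(2,2) = 1. Edges among them: none → e = 0.
Clustering(2) = 0/1.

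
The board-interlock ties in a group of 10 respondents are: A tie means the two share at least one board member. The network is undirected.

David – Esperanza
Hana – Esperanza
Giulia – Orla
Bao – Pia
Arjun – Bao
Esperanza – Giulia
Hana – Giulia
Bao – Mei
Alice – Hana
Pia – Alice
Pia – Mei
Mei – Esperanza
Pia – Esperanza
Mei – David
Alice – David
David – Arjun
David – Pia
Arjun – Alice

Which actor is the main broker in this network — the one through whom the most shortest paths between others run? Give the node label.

Unnormalized betweenness of each node: Alice:23/6, Arjun:13/12, Bao:5/6, David:11/3, Esperanza:23/2, Giulia:8, Hana:10/3, Mei:25/12, Orla:0, Pia:11/3.
Esperanza has the largest value, 23/2, making it the main broker — the node through which the most shortest paths run.

Esperanza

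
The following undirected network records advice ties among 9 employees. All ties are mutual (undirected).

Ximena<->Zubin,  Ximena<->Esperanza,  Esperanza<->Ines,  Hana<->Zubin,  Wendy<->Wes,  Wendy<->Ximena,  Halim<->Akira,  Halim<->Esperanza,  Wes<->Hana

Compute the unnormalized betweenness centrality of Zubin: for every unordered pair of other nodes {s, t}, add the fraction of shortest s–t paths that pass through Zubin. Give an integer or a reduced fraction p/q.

Pairs whose geodesics pass through Zubin — Ines–Hana: 1; Halim–Hana: 1; Hana–Ximena: 1; Hana–Akira: 1; Hana–Esperanza: 1.
All other pairs contribute 0.
Summing the contributions gives betweenness(Zubin) = 5.

5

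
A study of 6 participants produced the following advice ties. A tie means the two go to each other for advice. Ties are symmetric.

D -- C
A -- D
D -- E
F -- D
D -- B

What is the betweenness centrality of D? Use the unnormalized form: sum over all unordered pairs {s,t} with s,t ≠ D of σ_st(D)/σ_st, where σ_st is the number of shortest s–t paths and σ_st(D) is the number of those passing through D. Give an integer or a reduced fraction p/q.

Pairs whose geodesics pass through D — B–F: 1; B–C: 1; B–A: 1; B–E: 1; F–C: 1; F–A: 1; F–E: 1; C–A: 1; C–E: 1; A–E: 1.
All other pairs contribute 0.
Summing the contributions gives betweenness(D) = 10.

10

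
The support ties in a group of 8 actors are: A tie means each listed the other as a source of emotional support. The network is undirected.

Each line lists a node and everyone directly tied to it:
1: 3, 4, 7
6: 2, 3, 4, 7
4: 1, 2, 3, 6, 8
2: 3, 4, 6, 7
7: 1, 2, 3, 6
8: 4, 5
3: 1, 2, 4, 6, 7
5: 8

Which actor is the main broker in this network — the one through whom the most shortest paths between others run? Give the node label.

4

Unnormalized betweenness of each node: 1:3/4, 2:3/4, 3:17/12, 4:32/3, 5:0, 6:3/4, 7:2/3, 8:6.
4 has the largest value, 32/3, making it the main broker — the node through which the most shortest paths run.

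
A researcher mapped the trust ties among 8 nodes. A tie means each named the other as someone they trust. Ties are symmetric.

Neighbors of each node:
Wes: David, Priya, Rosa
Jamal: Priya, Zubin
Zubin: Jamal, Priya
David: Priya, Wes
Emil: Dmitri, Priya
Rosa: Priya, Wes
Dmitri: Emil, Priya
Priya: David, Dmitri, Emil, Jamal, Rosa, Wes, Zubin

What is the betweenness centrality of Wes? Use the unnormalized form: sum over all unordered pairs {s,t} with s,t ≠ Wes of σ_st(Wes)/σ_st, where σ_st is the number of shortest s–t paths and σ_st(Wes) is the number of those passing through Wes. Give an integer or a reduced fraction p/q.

1/2

Pairs whose geodesics pass through Wes — Rosa–David: 1/2.
All other pairs contribute 0.
Summing the contributions gives betweenness(Wes) = 1/2.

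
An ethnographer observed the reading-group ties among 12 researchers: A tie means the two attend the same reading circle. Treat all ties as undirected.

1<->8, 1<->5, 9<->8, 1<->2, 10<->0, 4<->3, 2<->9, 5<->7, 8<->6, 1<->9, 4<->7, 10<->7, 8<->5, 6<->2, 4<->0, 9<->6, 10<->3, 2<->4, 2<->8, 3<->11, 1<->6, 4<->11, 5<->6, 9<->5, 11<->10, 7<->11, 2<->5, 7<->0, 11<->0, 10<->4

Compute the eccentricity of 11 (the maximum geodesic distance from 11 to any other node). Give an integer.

3

Distances from 11: 0:1, 1:3, 2:2, 3:1, 4:1, 5:2, 6:3, 7:1, 8:3, 9:3, 10:1.
The largest is 3 (to 6, 9, 8, and 1), so the eccentricity of 11 is 3.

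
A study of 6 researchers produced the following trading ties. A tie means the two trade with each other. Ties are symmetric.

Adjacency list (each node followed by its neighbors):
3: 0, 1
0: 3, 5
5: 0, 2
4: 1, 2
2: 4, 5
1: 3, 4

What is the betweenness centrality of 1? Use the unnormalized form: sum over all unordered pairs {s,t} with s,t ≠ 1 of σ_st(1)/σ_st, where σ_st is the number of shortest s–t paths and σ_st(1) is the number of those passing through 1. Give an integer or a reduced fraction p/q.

2

Pairs whose geodesics pass through 1 — 2–3: 1/2; 0–4: 1/2; 3–4: 1.
All other pairs contribute 0.
Summing the contributions gives betweenness(1) = 2.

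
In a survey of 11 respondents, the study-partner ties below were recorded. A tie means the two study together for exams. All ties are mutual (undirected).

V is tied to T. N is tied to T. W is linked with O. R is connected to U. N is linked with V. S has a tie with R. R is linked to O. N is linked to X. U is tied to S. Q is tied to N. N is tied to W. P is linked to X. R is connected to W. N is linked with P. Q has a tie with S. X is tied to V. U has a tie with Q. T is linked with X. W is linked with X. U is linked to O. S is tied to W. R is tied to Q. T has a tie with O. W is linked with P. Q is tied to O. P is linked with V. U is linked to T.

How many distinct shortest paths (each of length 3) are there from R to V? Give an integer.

The shortest distance is 3. The length-3 paths are: R–W–X–V; R–W–N–V; R–Q–N–V; R–U–T–V; R–O–T–V; R–W–P–V.
That gives 6 distinct shortest paths.

6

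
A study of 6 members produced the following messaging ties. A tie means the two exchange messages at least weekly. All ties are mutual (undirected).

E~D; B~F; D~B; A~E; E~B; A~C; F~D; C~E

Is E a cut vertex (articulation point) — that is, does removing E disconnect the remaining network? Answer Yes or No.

Removing E leaves {B, D, and F} with no path to {A and C}, so the network splits into 2 components. E is a cut vertex.

Yes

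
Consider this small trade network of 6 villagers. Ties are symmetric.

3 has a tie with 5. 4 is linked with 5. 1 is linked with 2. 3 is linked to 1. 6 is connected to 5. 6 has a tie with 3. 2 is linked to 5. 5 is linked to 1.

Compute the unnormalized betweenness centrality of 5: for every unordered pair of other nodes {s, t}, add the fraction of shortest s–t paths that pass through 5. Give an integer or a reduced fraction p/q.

Pairs whose geodesics pass through 5 — 4–6: 1; 4–3: 1; 4–2: 1; 4–1: 1; 6–2: 1; 6–1: 1/2; 3–2: 1/2.
All other pairs contribute 0.
Summing the contributions gives betweenness(5) = 6.

6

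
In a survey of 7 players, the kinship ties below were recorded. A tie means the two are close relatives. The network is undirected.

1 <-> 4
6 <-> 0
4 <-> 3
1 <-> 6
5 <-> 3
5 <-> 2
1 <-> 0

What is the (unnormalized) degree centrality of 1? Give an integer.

1 is directly tied to 0, 4, and 6. That is 3 neighbors, so the degree of 1 is 3.

3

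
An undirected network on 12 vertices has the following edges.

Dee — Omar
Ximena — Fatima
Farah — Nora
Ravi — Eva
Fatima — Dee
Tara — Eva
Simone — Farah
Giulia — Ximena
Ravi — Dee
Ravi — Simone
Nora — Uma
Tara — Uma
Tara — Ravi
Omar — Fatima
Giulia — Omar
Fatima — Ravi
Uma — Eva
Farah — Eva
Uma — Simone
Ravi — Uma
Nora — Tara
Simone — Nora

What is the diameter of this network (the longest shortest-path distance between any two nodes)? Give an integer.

Eccentricity of each node (its greatest distance to any other): Dee:3, Eva:4, Farah:5, Fatima:3, Giulia:5, Nora:5, Omar:4, Ravi:3, Simone:4, Tara:4, Uma:4, Ximena:4.
The maximum eccentricity is 5, realized for instance by the pair Nora–Giulia via Nora – Tara – Ravi – Fatima – Ximena – Giulia. So the diameter is 5.

5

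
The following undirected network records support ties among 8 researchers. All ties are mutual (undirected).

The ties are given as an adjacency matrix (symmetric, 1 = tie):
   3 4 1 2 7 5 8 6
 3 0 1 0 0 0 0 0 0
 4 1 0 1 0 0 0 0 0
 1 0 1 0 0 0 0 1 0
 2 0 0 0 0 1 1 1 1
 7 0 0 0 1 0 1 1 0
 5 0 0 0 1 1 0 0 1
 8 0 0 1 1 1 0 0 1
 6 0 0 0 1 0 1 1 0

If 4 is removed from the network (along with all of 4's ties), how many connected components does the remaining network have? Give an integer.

2

Without 4, the remaining ties split the others into: {3}; {1, 2, 5, 6, 7, 8}.
That's 2 separate components.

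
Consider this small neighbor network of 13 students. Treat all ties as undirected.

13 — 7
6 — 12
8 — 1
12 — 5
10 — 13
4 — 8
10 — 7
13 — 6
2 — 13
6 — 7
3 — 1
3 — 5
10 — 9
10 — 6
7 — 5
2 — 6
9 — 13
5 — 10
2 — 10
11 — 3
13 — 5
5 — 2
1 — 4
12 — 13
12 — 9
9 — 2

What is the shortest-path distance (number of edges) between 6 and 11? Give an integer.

4

One shortest route is 6 – 12 – 5 – 3 – 11, which uses 4 edges, and at distance 3 from 6 we only reach {3}, which does not include 11. So d(6,11) = 4.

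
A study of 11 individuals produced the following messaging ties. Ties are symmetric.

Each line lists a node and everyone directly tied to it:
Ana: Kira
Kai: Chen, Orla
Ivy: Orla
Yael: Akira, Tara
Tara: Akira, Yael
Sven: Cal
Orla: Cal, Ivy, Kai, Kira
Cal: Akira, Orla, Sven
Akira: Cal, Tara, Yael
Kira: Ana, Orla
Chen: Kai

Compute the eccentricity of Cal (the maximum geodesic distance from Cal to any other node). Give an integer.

Distances from Cal: Akira:1, Ana:3, Chen:3, Ivy:2, Kai:2, Kira:2, Orla:1, Sven:1, Tara:2, Yael:2.
The largest is 3 (to Ana and Chen), so the eccentricity of Cal is 3.

3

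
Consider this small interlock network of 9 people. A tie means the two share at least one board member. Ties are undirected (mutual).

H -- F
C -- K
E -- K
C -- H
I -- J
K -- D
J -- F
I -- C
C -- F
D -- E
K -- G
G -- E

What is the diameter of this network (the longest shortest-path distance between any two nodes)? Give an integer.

Eccentricity of each node (its greatest distance to any other): C:2, D:4, E:4, F:3, G:4, H:3, I:3, J:4, K:3.
The maximum eccentricity is 4, realized for instance by the pair D–J via D – K – C – I – J. So the diameter is 4.

4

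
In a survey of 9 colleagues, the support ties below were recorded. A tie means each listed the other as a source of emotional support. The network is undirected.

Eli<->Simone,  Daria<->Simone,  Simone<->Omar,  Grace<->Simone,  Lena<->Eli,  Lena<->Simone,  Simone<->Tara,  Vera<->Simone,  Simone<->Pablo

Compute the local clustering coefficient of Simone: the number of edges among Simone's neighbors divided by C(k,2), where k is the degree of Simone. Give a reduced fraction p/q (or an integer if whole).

1/28

Simone's neighbors: Daria, Eli, Grace, Lena, Omar, Pablo, Tara, and Vera (k = 8).
Possible neighbor pairs: C(8,2) = 28. Edges among them: Eli–Lena → e = 1.
Clustering(Simone) = 1/28.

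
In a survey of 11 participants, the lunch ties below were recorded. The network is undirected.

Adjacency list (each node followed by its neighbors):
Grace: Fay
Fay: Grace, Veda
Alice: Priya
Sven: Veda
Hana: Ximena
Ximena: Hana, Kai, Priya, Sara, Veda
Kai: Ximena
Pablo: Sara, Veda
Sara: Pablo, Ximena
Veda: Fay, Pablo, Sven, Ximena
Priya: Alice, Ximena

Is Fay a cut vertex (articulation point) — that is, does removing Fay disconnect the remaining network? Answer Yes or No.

Removing Fay leaves {Alice, Hana, Kai, Pablo, Priya, Sara, Sven, Veda, and Ximena} with no path to {Grace}, so the network splits into 2 components. Fay is a cut vertex.

Yes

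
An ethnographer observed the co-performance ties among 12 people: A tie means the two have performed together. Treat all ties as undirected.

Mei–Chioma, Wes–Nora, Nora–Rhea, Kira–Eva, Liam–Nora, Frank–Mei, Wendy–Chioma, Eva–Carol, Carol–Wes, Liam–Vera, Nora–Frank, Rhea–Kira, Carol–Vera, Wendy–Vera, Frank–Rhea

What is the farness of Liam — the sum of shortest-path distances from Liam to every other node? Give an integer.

Distances from Liam: Carol:2, Chioma:3, Eva:3, Frank:2, Kira:3, Mei:3, Nora:1, Rhea:2, Vera:1, Wendy:2, Wes:2.
Sum = 2 + 3 + 3 + 2 + 3 + 3 + 1 + 2 + 1 + 2 + 2 = 24.

24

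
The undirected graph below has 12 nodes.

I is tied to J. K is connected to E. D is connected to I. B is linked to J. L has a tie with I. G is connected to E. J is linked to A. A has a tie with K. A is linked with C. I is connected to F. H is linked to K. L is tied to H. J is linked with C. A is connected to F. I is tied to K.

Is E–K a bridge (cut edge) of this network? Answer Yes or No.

Yes

Without the E–K edge there is no alternate route between E and K, so the network disconnects. It is a bridge.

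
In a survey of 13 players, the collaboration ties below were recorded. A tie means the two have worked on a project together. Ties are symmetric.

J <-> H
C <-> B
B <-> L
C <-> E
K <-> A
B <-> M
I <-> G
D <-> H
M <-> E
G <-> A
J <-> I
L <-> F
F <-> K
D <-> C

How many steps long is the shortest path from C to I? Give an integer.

4

One shortest route is C – D – H – J – I, which uses 4 edges, and at distance 3 from C we only reach {F, J}, which does not include I. So d(C,I) = 4.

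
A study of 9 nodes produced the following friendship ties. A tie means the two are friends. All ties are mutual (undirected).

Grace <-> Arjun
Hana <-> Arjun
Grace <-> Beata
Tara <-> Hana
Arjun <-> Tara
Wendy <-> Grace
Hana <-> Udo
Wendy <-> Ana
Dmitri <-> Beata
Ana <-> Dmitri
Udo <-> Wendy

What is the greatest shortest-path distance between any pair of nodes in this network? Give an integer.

Eccentricity of each node (its greatest distance to any other): Ana:4, Arjun:3, Beata:3, Dmitri:4, Grace:2, Hana:4, Tara:4, Udo:3, Wendy:3.
The maximum eccentricity is 4, realized for instance by the pair Tara–Ana via Tara – Arjun – Grace – Wendy – Ana. So the diameter is 4.

4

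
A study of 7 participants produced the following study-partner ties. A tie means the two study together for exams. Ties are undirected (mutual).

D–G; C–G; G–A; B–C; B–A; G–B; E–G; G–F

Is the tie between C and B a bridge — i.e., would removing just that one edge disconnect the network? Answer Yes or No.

Even without that edge, C still reaches B via C – G – B, so the network stays connected. Not a bridge.

No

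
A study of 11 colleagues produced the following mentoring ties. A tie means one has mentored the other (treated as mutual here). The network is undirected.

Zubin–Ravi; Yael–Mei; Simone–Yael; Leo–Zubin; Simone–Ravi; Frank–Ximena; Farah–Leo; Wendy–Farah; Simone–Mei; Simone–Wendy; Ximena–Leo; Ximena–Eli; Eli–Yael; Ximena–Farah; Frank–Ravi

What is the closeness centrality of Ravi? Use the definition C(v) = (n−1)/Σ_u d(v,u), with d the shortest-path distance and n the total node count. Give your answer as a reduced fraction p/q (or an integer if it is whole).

Distances from Ravi: Eli:3, Farah:3, Frank:1, Leo:2, Mei:2, Simone:1, Wendy:2, Ximena:2, Yael:2, Zubin:1. Sum = 19.
n = 11, so closeness = 10/19.

10/19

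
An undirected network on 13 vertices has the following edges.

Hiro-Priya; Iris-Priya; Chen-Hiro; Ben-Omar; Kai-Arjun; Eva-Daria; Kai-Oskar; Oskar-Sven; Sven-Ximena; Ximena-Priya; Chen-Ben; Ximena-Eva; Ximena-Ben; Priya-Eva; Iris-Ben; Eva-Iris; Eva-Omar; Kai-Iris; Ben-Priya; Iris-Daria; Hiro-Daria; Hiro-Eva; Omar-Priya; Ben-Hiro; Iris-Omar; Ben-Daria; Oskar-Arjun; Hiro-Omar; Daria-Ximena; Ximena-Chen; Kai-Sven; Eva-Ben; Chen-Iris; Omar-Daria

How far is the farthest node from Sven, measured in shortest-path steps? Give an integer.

3

Distances from Sven: Arjun:2, Ben:2, Chen:2, Daria:2, Eva:2, Hiro:3, Iris:2, Kai:1, Omar:3, Oskar:1, Priya:2, Ximena:1.
The largest is 3 (to Omar and Hiro), so the eccentricity of Sven is 3.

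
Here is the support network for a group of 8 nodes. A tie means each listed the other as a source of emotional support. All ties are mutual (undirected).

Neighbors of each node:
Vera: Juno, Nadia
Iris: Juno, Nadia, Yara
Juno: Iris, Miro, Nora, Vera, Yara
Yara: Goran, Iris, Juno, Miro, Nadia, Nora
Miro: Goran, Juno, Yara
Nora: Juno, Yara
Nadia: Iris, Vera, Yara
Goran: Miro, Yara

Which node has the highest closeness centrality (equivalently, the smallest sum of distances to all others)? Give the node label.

Yara

Farness (sum of distances to all others) for each node — Goran:13, Iris:11, Juno:9, Miro:11, Nadia:11, Nora:12, Vera:13, Yara:8.
The smallest farness is 8, for Yara, so Yara has the highest closeness.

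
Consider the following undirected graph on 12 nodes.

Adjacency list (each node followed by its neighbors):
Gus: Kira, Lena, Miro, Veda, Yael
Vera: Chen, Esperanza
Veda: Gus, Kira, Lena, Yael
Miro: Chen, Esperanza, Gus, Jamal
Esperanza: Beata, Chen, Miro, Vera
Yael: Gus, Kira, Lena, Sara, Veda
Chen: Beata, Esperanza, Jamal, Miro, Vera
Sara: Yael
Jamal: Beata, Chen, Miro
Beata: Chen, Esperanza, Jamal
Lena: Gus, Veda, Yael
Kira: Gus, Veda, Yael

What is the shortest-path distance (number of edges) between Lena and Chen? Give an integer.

3

One shortest route is Lena – Gus – Miro – Chen, which uses 3 edges, and at distance 2 from Lena we only reach {Kira, Miro, Sara}, which does not include Chen. So d(Lena,Chen) = 3.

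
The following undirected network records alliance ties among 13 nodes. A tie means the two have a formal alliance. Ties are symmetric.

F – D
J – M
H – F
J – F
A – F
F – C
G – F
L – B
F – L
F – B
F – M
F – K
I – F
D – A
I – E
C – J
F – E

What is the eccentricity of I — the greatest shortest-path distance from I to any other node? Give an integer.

Distances from I: A:2, B:2, C:2, D:2, E:1, F:1, G:2, H:2, J:2, K:2, L:2, M:2.
The largest is 2 (to B, L, G, C, H, D, M, J, A, and K), so the eccentricity of I is 2.

2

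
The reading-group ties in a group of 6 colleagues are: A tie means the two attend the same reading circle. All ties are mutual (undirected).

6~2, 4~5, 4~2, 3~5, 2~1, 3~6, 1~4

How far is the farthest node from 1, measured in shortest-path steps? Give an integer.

3

Distances from 1: 2:1, 3:3, 4:1, 5:2, 6:2.
The largest is 3 (to 3), so the eccentricity of 1 is 3.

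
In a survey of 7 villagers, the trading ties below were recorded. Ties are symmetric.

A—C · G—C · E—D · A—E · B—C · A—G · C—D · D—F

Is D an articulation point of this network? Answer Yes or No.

Yes

Removing D leaves {A, B, C, E, and G} with no path to {F}, so the network splits into 2 components. D is a cut vertex.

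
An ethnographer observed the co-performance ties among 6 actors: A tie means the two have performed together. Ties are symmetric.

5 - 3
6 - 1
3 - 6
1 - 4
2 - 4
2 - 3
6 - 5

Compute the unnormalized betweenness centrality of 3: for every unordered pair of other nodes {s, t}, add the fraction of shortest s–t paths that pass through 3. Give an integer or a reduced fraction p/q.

Pairs whose geodesics pass through 3 — 2–5: 1; 2–6: 1; 4–5: 1/2.
All other pairs contribute 0.
Summing the contributions gives betweenness(3) = 5/2.

5/2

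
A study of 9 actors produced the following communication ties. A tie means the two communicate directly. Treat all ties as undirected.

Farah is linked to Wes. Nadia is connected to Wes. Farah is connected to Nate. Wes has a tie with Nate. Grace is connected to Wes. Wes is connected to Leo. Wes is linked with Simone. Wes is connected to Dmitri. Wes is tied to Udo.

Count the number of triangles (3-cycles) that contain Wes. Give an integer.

1

Wes's neighbors: Dmitri, Farah, Grace, Leo, Nadia, Nate, Simone, and Udo.
Neighbor pairs that are themselves tied: Wes–Farah–Nate. Each forms one triangle with Wes, for 1 in total.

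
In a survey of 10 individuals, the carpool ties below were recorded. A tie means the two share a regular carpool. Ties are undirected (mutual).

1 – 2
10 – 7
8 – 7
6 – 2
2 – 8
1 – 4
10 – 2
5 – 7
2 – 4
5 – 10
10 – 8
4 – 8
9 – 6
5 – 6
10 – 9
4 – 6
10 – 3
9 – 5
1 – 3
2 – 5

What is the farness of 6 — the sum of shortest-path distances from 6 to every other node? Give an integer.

Distances from 6: 1:2, 2:1, 3:3, 4:1, 5:1, 7:2, 8:2, 9:1, 10:2.
Sum = 2 + 1 + 3 + 1 + 1 + 2 + 2 + 1 + 2 = 15.

15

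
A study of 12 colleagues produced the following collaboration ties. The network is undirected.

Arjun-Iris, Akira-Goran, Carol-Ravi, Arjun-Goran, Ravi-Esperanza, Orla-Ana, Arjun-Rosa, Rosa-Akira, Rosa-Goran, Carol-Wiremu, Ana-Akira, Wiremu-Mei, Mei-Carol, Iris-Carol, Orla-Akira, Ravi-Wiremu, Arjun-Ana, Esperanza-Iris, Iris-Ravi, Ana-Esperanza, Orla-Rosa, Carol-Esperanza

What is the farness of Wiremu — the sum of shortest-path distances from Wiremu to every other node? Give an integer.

Distances from Wiremu: Akira:4, Ana:3, Arjun:3, Carol:1, Esperanza:2, Goran:4, Iris:2, Mei:1, Orla:4, Ravi:1, Rosa:4.
Sum = 4 + 3 + 3 + 1 + 2 + 4 + 2 + 1 + 4 + 1 + 4 = 29.

29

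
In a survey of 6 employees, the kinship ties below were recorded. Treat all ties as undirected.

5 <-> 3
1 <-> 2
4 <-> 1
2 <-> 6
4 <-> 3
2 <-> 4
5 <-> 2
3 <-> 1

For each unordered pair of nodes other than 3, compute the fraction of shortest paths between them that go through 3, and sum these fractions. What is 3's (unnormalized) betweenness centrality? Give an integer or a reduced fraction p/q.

Pairs whose geodesics pass through 3 — 1–5: 1/2; 5–4: 1/2.
All other pairs contribute 0.
Summing the contributions gives betweenness(3) = 1.

1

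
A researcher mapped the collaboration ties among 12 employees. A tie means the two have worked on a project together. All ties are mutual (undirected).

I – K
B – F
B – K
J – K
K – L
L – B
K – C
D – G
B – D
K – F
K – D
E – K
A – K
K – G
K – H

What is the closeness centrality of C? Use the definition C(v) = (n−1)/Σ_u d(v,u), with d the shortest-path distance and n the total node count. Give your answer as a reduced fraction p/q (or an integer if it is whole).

Distances from C: A:2, B:2, D:2, E:2, F:2, G:2, H:2, I:2, J:2, K:1, L:2. Sum = 21.
n = 12, so closeness = 11/21.

11/21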